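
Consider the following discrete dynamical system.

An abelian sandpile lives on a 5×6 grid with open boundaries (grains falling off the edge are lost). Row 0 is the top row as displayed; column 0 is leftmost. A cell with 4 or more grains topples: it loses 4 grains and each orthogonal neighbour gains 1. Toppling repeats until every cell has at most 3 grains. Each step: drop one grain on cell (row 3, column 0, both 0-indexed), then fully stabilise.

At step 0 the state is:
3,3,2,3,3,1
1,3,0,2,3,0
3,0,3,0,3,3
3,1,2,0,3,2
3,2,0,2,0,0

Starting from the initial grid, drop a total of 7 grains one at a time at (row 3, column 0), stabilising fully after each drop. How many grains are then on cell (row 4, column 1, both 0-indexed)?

0

step 0: 3,3,2,3,3,1
1,3,0,2,3,0
3,0,3,0,3,3
3,1,2,0,3,2
3,2,0,2,0,0
step 1: 3,3,2,3,3,1
2,3,0,2,3,0
0,1,3,0,3,3
2,2,2,0,3,2
0,3,0,2,0,0
step 2: 3,3,2,3,3,1
2,3,0,2,3,0
0,1,3,0,3,3
3,2,2,0,3,2
0,3,0,2,0,0
step 3: 3,3,2,3,3,1
2,3,0,2,3,0
1,1,3,0,3,3
0,3,2,0,3,2
1,3,0,2,0,0
step 4: 3,3,2,3,3,1
2,3,0,2,3,0
1,1,3,0,3,3
1,3,2,0,3,2
1,3,0,2,0,0
step 5: 3,3,2,3,3,1
2,3,0,2,3,0
1,1,3,0,3,3
2,3,2,0,3,2
1,3,0,2,0,0
step 6: 3,3,2,3,3,1
2,3,0,2,3,0
1,1,3,0,3,3
3,3,2,0,3,2
1,3,0,2,0,0
step 7: 3,3,2,3,3,1
2,3,0,2,3,0
2,2,3,0,3,3
1,1,3,0,3,2
3,0,1,2,0,0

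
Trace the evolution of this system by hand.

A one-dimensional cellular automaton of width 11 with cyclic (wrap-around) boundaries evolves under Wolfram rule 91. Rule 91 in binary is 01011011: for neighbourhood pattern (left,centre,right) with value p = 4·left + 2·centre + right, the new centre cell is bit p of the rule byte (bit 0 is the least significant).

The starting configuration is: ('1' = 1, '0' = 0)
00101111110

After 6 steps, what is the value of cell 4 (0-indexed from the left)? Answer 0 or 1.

step 0: 00101111110
step 1: 11001000011
step 2: 01110111110
step 3: 11010100011
step 4: 01000011110
step 5: 10111110011
step 6: 10100011110

0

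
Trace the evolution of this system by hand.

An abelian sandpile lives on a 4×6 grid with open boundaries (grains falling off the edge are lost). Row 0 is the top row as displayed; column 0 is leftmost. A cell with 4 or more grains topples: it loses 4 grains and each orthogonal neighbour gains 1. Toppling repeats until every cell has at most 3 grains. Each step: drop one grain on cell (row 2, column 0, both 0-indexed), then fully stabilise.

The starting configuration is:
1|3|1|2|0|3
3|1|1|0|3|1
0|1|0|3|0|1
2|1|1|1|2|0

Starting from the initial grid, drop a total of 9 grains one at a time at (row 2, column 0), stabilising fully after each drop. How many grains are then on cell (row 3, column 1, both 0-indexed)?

2

k=0  1|3|1|2|0|3
3|1|1|0|3|1
0|1|0|3|0|1
2|1|1|1|2|0
k=1  1|3|1|2|0|3
3|1|1|0|3|1
1|1|0|3|0|1
2|1|1|1|2|0
k=2  1|3|1|2|0|3
3|1|1|0|3|1
2|1|0|3|0|1
2|1|1|1|2|0
k=3  1|3|1|2|0|3
3|1|1|0|3|1
3|1|0|3|0|1
2|1|1|1|2|0
k=4  2|3|1|2|0|3
0|2|1|0|3|1
1|2|0|3|0|1
3|1|1|1|2|0
k=5  2|3|1|2|0|3
0|2|1|0|3|1
2|2|0|3|0|1
3|1|1|1|2|0
k=6  2|3|1|2|0|3
0|2|1|0|3|1
3|2|0|3|0|1
3|1|1|1|2|0
k=7  2|3|1|2|0|3
1|2|1|0|3|1
1|3|0|3|0|1
0|2|1|1|2|0
k=8  2|3|1|2|0|3
1|2|1|0|3|1
2|3|0|3|0|1
0|2|1|1|2|0
k=9  2|3|1|2|0|3
1|2|1|0|3|1
3|3|0|3|0|1
0|2|1|1|2|0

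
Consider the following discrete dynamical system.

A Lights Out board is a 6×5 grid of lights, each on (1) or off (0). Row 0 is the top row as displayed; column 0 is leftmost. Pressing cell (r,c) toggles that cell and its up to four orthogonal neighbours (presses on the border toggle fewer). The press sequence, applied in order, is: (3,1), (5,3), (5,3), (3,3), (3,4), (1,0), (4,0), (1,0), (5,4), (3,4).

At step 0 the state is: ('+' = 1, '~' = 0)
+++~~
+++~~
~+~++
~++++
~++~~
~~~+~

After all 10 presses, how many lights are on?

k=0  +++~~
+++~~
~+~++
~++++
~++~~
~~~+~
k=1  +++~~
+++~~
~~~++
+~~++
~~+~~
~~~+~
k=2  +++~~
+++~~
~~~++
+~~++
~~++~
~~+~+
k=3  +++~~
+++~~
~~~++
+~~++
~~+~~
~~~+~
k=4  +++~~
+++~~
~~~~+
+~+~~
~~++~
~~~+~
k=5  +++~~
+++~~
~~~~~
+~+++
~~+++
~~~+~
k=6  ~++~~
~~+~~
+~~~~
+~+++
~~+++
~~~+~
k=7  ~++~~
~~+~~
+~~~~
~~+++
+++++
+~~+~
k=8  +++~~
+++~~
~~~~~
~~+++
+++++
+~~+~
k=9  +++~~
+++~~
~~~~~
~~+++
++++~
+~~~+
k=10  +++~~
+++~~
~~~~+
~~+~~
+++++
+~~~+

15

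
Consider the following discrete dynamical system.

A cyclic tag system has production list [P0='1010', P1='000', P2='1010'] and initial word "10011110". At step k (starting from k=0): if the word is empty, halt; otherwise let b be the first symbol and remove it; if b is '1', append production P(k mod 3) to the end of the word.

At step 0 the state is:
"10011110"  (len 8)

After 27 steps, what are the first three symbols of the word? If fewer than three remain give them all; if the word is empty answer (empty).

101

k=0  "10011110"  (len 8)
k=1  "00111101010"  (len 11)
k=2  "0111101010"  (len 10)
k=3  "111101010"  (len 9)
k=4  "111010101010"  (len 12)
k=5  "11010101010000"  (len 14)
k=6  "10101010100001010"  (len 17)
k=7  "01010101000010101010"  (len 20)
k=8  "1010101000010101010"  (len 19)
k=9  "0101010000101010101010"  (len 22)
k=10  "101010000101010101010"  (len 21)
k=11  "01010000101010101010000"  (len 23)
k=12  "1010000101010101010000"  (len 22)
k=13  "0100001010101010100001010"  (len 25)
k=14  "100001010101010100001010"  (len 24)
k=15  "000010101010101000010101010"  (len 27)
k=16  "00010101010101000010101010"  (len 26)
k=17  "0010101010101000010101010"  (len 25)
k=18  "010101010101000010101010"  (len 24)
k=19  "10101010101000010101010"  (len 23)
k=20  "0101010101000010101010000"  (len 25)
k=21  "101010101000010101010000"  (len 24)
k=22  "010101010000101010100001010"  (len 27)
k=23  "10101010000101010100001010"  (len 26)
k=24  "01010100001010101000010101010"  (len 29)
k=25  "1010100001010101000010101010"  (len 28)
k=26  "010100001010101000010101010000"  (len 30)
k=27  "10100001010101000010101010000"  (len 29)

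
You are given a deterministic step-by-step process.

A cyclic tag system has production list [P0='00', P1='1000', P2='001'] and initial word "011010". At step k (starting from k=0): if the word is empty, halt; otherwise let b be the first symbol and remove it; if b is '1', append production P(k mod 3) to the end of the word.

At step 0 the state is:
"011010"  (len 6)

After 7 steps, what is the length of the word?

12

t=0: "011010"  (len 6)
t=1: "11010"  (len 5)
t=2: "10101000"  (len 8)
t=3: "0101000001"  (len 10)
t=4: "101000001"  (len 9)
t=5: "010000011000"  (len 12)
t=6: "10000011000"  (len 11)
t=7: "000001100000"  (len 12)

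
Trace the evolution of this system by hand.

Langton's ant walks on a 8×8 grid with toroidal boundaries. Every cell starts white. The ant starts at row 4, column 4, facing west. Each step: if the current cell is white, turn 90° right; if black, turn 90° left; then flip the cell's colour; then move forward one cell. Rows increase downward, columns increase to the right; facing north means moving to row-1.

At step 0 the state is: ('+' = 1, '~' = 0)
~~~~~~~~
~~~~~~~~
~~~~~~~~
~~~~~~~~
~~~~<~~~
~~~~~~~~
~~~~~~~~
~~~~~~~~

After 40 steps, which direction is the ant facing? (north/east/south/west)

t=0: ~~~~~~~~
~~~~~~~~
~~~~~~~~
~~~~~~~~
~~~~<~~~
~~~~~~~~
~~~~~~~~
~~~~~~~~
t=1: ~~~~~~~~
~~~~~~~~
~~~~~~~~
~~~~^~~~
~~~~+~~~
~~~~~~~~
~~~~~~~~
~~~~~~~~
t=2: ~~~~~~~~
~~~~~~~~
~~~~~~~~
~~~~+>~~
~~~~+~~~
~~~~~~~~
~~~~~~~~
~~~~~~~~
t=3: ~~~~~~~~
~~~~~~~~
~~~~~~~~
~~~~++~~
~~~~+v~~
~~~~~~~~
~~~~~~~~
~~~~~~~~
t=4: ~~~~~~~~
~~~~~~~~
~~~~~~~~
~~~~++~~
~~~~<+~~
~~~~~~~~
~~~~~~~~
~~~~~~~~
t=5: ~~~~~~~~
~~~~~~~~
~~~~~~~~
~~~~++~~
~~~~~+~~
~~~~v~~~
~~~~~~~~
~~~~~~~~
t=6: ~~~~~~~~
~~~~~~~~
~~~~~~~~
~~~~++~~
~~~~~+~~
~~~<+~~~
~~~~~~~~
~~~~~~~~
t=7: ~~~~~~~~
~~~~~~~~
~~~~~~~~
~~~~++~~
~~~^~+~~
~~~++~~~
~~~~~~~~
~~~~~~~~
t=8: ~~~~~~~~
~~~~~~~~
~~~~~~~~
~~~~++~~
~~~+>+~~
~~~++~~~
~~~~~~~~
~~~~~~~~
t=9: ~~~~~~~~
~~~~~~~~
~~~~~~~~
~~~~++~~
~~~+++~~
~~~+v~~~
~~~~~~~~
~~~~~~~~
t=10: ~~~~~~~~
~~~~~~~~
~~~~~~~~
~~~~++~~
~~~+++~~
~~~+~>~~
~~~~~~~~
~~~~~~~~
t=11: ~~~~~~~~
~~~~~~~~
~~~~~~~~
~~~~++~~
~~~+++~~
~~~+~+~~
~~~~~v~~
~~~~~~~~
t=12: ~~~~~~~~
~~~~~~~~
~~~~~~~~
~~~~++~~
~~~+++~~
~~~+~+~~
~~~~<+~~
~~~~~~~~
t=13: ~~~~~~~~
~~~~~~~~
~~~~~~~~
~~~~++~~
~~~+++~~
~~~+^+~~
~~~~++~~
~~~~~~~~
t=14: ~~~~~~~~
~~~~~~~~
~~~~~~~~
~~~~++~~
~~~+++~~
~~~++>~~
~~~~++~~
~~~~~~~~
t=15: ~~~~~~~~
~~~~~~~~
~~~~~~~~
~~~~++~~
~~~++^~~
~~~++~~~
~~~~++~~
~~~~~~~~
t=16: ~~~~~~~~
~~~~~~~~
~~~~~~~~
~~~~++~~
~~~+<~~~
~~~++~~~
~~~~++~~
~~~~~~~~
t=17: ~~~~~~~~
~~~~~~~~
~~~~~~~~
~~~~++~~
~~~+~~~~
~~~+v~~~
~~~~++~~
~~~~~~~~
t=18: ~~~~~~~~
~~~~~~~~
~~~~~~~~
~~~~++~~
~~~+~~~~
~~~+~>~~
~~~~++~~
~~~~~~~~
t=19: ~~~~~~~~
~~~~~~~~
~~~~~~~~
~~~~++~~
~~~+~~~~
~~~+~+~~
~~~~+v~~
~~~~~~~~
t=20: ~~~~~~~~
~~~~~~~~
~~~~~~~~
~~~~++~~
~~~+~~~~
~~~+~+~~
~~~~+~>~
~~~~~~~~
t=21: ~~~~~~~~
~~~~~~~~
~~~~~~~~
~~~~++~~
~~~+~~~~
~~~+~+~~
~~~~+~+~
~~~~~~v~
t=22: ~~~~~~~~
~~~~~~~~
~~~~~~~~
~~~~++~~
~~~+~~~~
~~~+~+~~
~~~~+~+~
~~~~~<+~
t=23: ~~~~~~~~
~~~~~~~~
~~~~~~~~
~~~~++~~
~~~+~~~~
~~~+~+~~
~~~~+^+~
~~~~~++~
t=24: ~~~~~~~~
~~~~~~~~
~~~~~~~~
~~~~++~~
~~~+~~~~
~~~+~+~~
~~~~++>~
~~~~~++~
t=25: ~~~~~~~~
~~~~~~~~
~~~~~~~~
~~~~++~~
~~~+~~~~
~~~+~+^~
~~~~++~~
~~~~~++~
t=26: ~~~~~~~~
~~~~~~~~
~~~~~~~~
~~~~++~~
~~~+~~~~
~~~+~++>
~~~~++~~
~~~~~++~
t=27: ~~~~~~~~
~~~~~~~~
~~~~~~~~
~~~~++~~
~~~+~~~~
~~~+~+++
~~~~++~v
~~~~~++~
t=28: ~~~~~~~~
~~~~~~~~
~~~~~~~~
~~~~++~~
~~~+~~~~
~~~+~+++
~~~~++<+
~~~~~++~
t=29: ~~~~~~~~
~~~~~~~~
~~~~~~~~
~~~~++~~
~~~+~~~~
~~~+~+^+
~~~~++++
~~~~~++~
t=30: ~~~~~~~~
~~~~~~~~
~~~~~~~~
~~~~++~~
~~~+~~~~
~~~+~<~+
~~~~++++
~~~~~++~
t=31: ~~~~~~~~
~~~~~~~~
~~~~~~~~
~~~~++~~
~~~+~~~~
~~~+~~~+
~~~~+v++
~~~~~++~
t=32: ~~~~~~~~
~~~~~~~~
~~~~~~~~
~~~~++~~
~~~+~~~~
~~~+~~~+
~~~~+~>+
~~~~~++~
t=33: ~~~~~~~~
~~~~~~~~
~~~~~~~~
~~~~++~~
~~~+~~~~
~~~+~~^+
~~~~+~~+
~~~~~++~
t=34: ~~~~~~~~
~~~~~~~~
~~~~~~~~
~~~~++~~
~~~+~~~~
~~~+~~+>
~~~~+~~+
~~~~~++~
t=35: ~~~~~~~~
~~~~~~~~
~~~~~~~~
~~~~++~~
~~~+~~~^
~~~+~~+~
~~~~+~~+
~~~~~++~
t=36: ~~~~~~~~
~~~~~~~~
~~~~~~~~
~~~~++~~
>~~+~~~+
~~~+~~+~
~~~~+~~+
~~~~~++~
t=37: ~~~~~~~~
~~~~~~~~
~~~~~~~~
~~~~++~~
+~~+~~~+
v~~+~~+~
~~~~+~~+
~~~~~++~
t=38: ~~~~~~~~
~~~~~~~~
~~~~~~~~
~~~~++~~
+~~+~~~+
+~~+~~+<
~~~~+~~+
~~~~~++~
t=39: ~~~~~~~~
~~~~~~~~
~~~~~~~~
~~~~++~~
+~~+~~~^
+~~+~~++
~~~~+~~+
~~~~~++~
t=40: ~~~~~~~~
~~~~~~~~
~~~~~~~~
~~~~++~~
+~~+~~<~
+~~+~~++
~~~~+~~+
~~~~~++~

west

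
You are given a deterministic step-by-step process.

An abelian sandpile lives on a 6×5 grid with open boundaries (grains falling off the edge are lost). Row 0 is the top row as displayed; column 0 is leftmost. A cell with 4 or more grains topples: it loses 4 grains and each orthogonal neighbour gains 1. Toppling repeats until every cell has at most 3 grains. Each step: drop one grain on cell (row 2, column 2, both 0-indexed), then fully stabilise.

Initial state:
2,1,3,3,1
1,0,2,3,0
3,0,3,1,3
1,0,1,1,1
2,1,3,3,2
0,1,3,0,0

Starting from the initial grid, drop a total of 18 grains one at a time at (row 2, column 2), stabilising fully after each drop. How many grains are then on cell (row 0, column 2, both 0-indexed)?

step 0: 2,1,3,3,1
1,0,2,3,0
3,0,3,1,3
1,0,1,1,1
2,1,3,3,2
0,1,3,0,0
step 1: 2,1,3,3,1
1,0,3,3,0
3,1,0,2,3
1,0,2,1,1
2,1,3,3,2
0,1,3,0,0
step 2: 2,1,3,3,1
1,0,3,3,0
3,1,1,2,3
1,0,2,1,1
2,1,3,3,2
0,1,3,0,0
step 3: 2,1,3,3,1
1,0,3,3,0
3,1,2,2,3
1,0,2,1,1
2,1,3,3,2
0,1,3,0,0
step 4: 2,1,3,3,1
1,0,3,3,0
3,1,3,2,3
1,0,2,1,1
2,1,3,3,2
0,1,3,0,0
step 5: 2,2,1,1,2
1,1,2,2,2
3,2,2,1,0
1,0,3,2,2
2,1,3,3,2
0,1,3,0,0
step 6: 2,2,1,1,2
1,1,2,2,2
3,2,3,1,0
1,0,3,2,2
2,1,3,3,2
0,1,3,0,0
step 7: 2,2,1,1,2
1,1,3,2,2
3,3,1,3,0
1,1,2,0,3
2,2,2,1,3
0,2,0,2,0
step 8: 2,2,1,1,2
1,1,3,2,2
3,3,2,3,0
1,1,2,0,3
2,2,2,1,3
0,2,0,2,0
step 9: 2,2,1,1,2
1,1,3,2,2
3,3,3,3,0
1,1,2,0,3
2,2,2,1,3
0,2,0,2,0
step 10: 2,2,2,2,2
2,3,1,0,3
0,1,3,1,1
2,2,3,1,3
2,2,2,1,3
0,2,0,2,0
step 11: 2,2,2,2,2
2,3,2,0,3
0,2,1,2,1
2,3,0,2,3
2,2,3,1,3
0,2,0,2,0
step 12: 2,2,2,2,2
2,3,2,0,3
0,2,2,2,1
2,3,0,2,3
2,2,3,1,3
0,2,0,2,0
step 13: 2,2,2,2,2
2,3,2,0,3
0,2,3,2,1
2,3,0,2,3
2,2,3,1,3
0,2,0,2,0
step 14: 2,2,2,2,2
2,3,3,0,3
0,3,0,3,1
2,3,1,2,3
2,2,3,1,3
0,2,0,2,0
step 15: 2,2,2,2,2
2,3,3,0,3
0,3,1,3,1
2,3,1,2,3
2,2,3,1,3
0,2,0,2,0
step 16: 2,2,2,2,2
2,3,3,0,3
0,3,2,3,1
2,3,1,2,3
2,2,3,1,3
0,2,0,2,0
step 17: 2,2,2,2,2
2,3,3,0,3
0,3,3,3,1
2,3,1,2,3
2,2,3,1,3
0,2,0,2,0
step 18: 2,3,3,2,2
3,1,1,2,3
1,2,3,0,2
3,0,3,3,3
2,3,3,1,3
0,2,0,2,0

3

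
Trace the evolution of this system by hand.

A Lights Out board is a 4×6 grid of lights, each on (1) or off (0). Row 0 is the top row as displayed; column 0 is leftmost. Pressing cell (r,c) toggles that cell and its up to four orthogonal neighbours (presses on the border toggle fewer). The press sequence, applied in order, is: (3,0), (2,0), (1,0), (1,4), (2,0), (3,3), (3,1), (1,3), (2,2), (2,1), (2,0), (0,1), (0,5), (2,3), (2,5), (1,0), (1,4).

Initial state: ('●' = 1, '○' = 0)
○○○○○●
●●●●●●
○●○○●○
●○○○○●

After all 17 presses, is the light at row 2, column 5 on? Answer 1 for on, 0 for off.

t=0: ○○○○○●
●●●●●●
○●○○●○
●○○○○●
t=1: ○○○○○●
●●●●●●
●●○○●○
○●○○○●
t=2: ○○○○○●
○●●●●●
○○○○●○
●●○○○●
t=3: ●○○○○●
●○●●●●
●○○○●○
●●○○○●
t=4: ●○○○●●
●○●○○○
●○○○○○
●●○○○●
t=5: ●○○○●●
○○●○○○
○●○○○○
○●○○○●
t=6: ●○○○●●
○○●○○○
○●○●○○
○●●●●●
t=7: ●○○○●●
○○●○○○
○○○●○○
●○○●●●
t=8: ●○○●●●
○○○●●○
○○○○○○
●○○●●●
t=9: ●○○●●●
○○●●●○
○●●●○○
●○●●●●
t=10: ●○○●●●
○●●●●○
●○○●○○
●●●●●●
t=11: ●○○●●●
●●●●●○
○●○●○○
○●●●●●
t=12: ○●●●●●
●○●●●○
○●○●○○
○●●●●●
t=13: ○●●●○○
●○●●●●
○●○●○○
○●●●●●
t=14: ○●●●○○
●○●○●●
○●●○●○
○●●○●●
t=15: ○●●●○○
●○●○●○
○●●○○●
○●●○●○
t=16: ●●●●○○
○●●○●○
●●●○○●
○●●○●○
t=17: ●●●●●○
○●●●○●
●●●○●●
○●●○●○

1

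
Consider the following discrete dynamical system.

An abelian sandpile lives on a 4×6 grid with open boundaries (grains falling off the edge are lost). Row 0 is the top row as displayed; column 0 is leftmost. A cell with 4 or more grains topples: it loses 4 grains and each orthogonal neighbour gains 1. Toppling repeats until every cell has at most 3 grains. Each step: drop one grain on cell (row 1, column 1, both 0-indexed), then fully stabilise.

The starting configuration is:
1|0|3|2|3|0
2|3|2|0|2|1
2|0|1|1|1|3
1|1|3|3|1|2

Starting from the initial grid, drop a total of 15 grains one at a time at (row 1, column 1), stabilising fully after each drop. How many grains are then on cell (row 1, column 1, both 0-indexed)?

0) 1|0|3|2|3|0
2|3|2|0|2|1
2|0|1|1|1|3
1|1|3|3|1|2
1) 1|1|3|2|3|0
3|0|3|0|2|1
2|1|1|1|1|3
1|1|3|3|1|2
2) 1|1|3|2|3|0
3|1|3|0|2|1
2|1|1|1|1|3
1|1|3|3|1|2
3) 1|1|3|2|3|0
3|2|3|0|2|1
2|1|1|1|1|3
1|1|3|3|1|2
4) 1|1|3|2|3|0
3|3|3|0|2|1
2|1|1|1|1|3
1|1|3|3|1|2
5) 2|3|0|3|3|0
0|2|1|1|2|1
3|2|2|1|1|3
1|1|3|3|1|2
6) 2|3|0|3|3|0
0|3|1|1|2|1
3|2|2|1|1|3
1|1|3|3|1|2
7) 3|0|1|3|3|0
1|1|2|1|2|1
3|3|2|1|1|3
1|1|3|3|1|2
8) 3|0|1|3|3|0
1|2|2|1|2|1
3|3|2|1|1|3
1|1|3|3|1|2
9) 3|0|1|3|3|0
1|3|2|1|2|1
3|3|2|1|1|3
1|1|3|3|1|2
10) 3|1|1|3|3|0
3|1|3|1|2|1
0|1|3|1|1|3
2|2|3|3|1|2
11) 3|1|1|3|3|0
3|2|3|1|2|1
0|1|3|1|1|3
2|2|3|3|1|2
12) 3|1|1|3|3|0
3|3|3|1|2|1
0|1|3|1|1|3
2|2|3|3|1|2
13) 0|3|2|3|3|0
1|2|1|2|2|1
1|3|1|3|1|3
2|3|1|0|2|2
14) 0|3|2|3|3|0
1|3|1|2|2|1
1|3|1|3|1|3
2|3|1|0|2|2
15) 1|0|3|3|3|0
2|2|2|2|2|1
2|1|2|3|1|3
3|0|2|0|2|2

2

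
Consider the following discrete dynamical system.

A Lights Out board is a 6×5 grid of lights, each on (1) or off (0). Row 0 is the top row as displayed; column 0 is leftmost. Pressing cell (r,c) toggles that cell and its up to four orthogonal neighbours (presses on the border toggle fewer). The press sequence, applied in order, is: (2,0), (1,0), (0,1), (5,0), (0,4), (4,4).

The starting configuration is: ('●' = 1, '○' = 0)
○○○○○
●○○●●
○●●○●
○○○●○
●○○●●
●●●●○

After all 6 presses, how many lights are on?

14

gen 0: ○○○○○
●○○●●
○●●○●
○○○●○
●○○●●
●●●●○
gen 1: ○○○○○
○○○●●
●○●○●
●○○●○
●○○●●
●●●●○
gen 2: ●○○○○
●●○●●
○○●○●
●○○●○
●○○●●
●●●●○
gen 3: ○●●○○
●○○●●
○○●○●
●○○●○
●○○●●
●●●●○
gen 4: ○●●○○
●○○●●
○○●○●
●○○●○
○○○●●
○○●●○
gen 5: ○●●●●
●○○●○
○○●○●
●○○●○
○○○●●
○○●●○
gen 6: ○●●●●
●○○●○
○○●○●
●○○●●
○○○○○
○○●●●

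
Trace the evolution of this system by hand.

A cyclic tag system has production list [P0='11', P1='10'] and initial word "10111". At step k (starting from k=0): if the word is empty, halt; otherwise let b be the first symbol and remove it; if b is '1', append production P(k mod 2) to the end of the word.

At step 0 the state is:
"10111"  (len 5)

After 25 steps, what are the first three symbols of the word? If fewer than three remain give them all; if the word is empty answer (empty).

111

t=0: "10111"  (len 5)
t=1: "011111"  (len 6)
t=2: "11111"  (len 5)
t=3: "111111"  (len 6)
t=4: "1111110"  (len 7)
t=5: "11111011"  (len 8)
t=6: "111101110"  (len 9)
t=7: "1110111011"  (len 10)
t=8: "11011101110"  (len 11)
t=9: "101110111011"  (len 12)
t=10: "0111011101110"  (len 13)
t=11: "111011101110"  (len 12)
t=12: "1101110111010"  (len 13)
t=13: "10111011101011"  (len 14)
t=14: "011101110101110"  (len 15)
t=15: "11101110101110"  (len 14)
t=16: "110111010111010"  (len 15)
t=17: "1011101011101011"  (len 16)
t=18: "01110101110101110"  (len 17)
t=19: "1110101110101110"  (len 16)
t=20: "11010111010111010"  (len 17)
t=21: "101011101011101011"  (len 18)
t=22: "0101110101110101110"  (len 19)
t=23: "101110101110101110"  (len 18)
t=24: "0111010111010111010"  (len 19)
t=25: "111010111010111010"  (len 18)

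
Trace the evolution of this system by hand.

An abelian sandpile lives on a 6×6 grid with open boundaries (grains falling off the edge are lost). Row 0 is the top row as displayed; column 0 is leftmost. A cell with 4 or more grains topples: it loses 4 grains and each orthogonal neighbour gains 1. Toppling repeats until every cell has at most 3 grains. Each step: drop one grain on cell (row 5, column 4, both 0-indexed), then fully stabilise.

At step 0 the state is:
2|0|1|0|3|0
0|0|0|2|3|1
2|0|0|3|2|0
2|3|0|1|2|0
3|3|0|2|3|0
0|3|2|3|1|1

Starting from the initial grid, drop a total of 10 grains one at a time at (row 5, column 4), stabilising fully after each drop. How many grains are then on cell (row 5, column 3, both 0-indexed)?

3

k=0  2|0|1|0|3|0
0|0|0|2|3|1
2|0|0|3|2|0
2|3|0|1|2|0
3|3|0|2|3|0
0|3|2|3|1|1
k=1  2|0|1|0|3|0
0|0|0|2|3|1
2|0|0|3|2|0
2|3|0|1|2|0
3|3|0|2|3|0
0|3|2|3|2|1
k=2  2|0|1|0|3|0
0|0|0|2|3|1
2|0|0|3|2|0
2|3|0|1|2|0
3|3|0|2|3|0
0|3|2|3|3|1
k=3  2|0|1|0|3|0
0|0|0|2|3|1
2|0|0|3|2|0
2|3|0|2|3|0
3|3|1|0|1|1
0|3|3|1|2|2
k=4  2|0|1|0|3|0
0|0|0|2|3|1
2|0|0|3|2|0
2|3|0|2|3|0
3|3|1|0|1|1
0|3|3|1|3|2
k=5  2|0|1|0|3|0
0|0|0|2|3|1
2|0|0|3|2|0
2|3|0|2|3|0
3|3|1|0|2|1
0|3|3|2|0|3
k=6  2|0|1|0|3|0
0|0|0|2|3|1
2|0|0|3|2|0
2|3|0|2|3|0
3|3|1|0|2|1
0|3|3|2|1|3
k=7  2|0|1|0|3|0
0|0|0|2|3|1
2|0|0|3|2|0
2|3|0|2|3|0
3|3|1|0|2|1
0|3|3|2|2|3
k=8  2|0|1|0|3|0
0|0|0|2|3|1
2|0|0|3|2|0
2|3|0|2|3|0
3|3|1|0|2|1
0|3|3|2|3|3
k=9  2|0|1|0|3|0
0|0|0|2|3|1
2|0|0|3|2|0
2|3|0|2|3|0
3|3|1|0|3|2
0|3|3|3|1|0
k=10  2|0|1|0|3|0
0|0|0|2|3|1
2|0|0|3|2|0
2|3|0|2|3|0
3|3|1|0|3|2
0|3|3|3|2|0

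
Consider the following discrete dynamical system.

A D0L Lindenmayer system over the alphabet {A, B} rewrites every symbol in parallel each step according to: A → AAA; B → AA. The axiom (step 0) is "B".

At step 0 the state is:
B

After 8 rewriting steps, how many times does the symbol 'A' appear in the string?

k=0  B
k=1  AA
k=2  AAAAAA
k=3  AAAAAAAAAAAAAAAAAA
k=4  AAAAAAAAAAAAAAAAAAAAAAAAAAAAAAAAAAAAAAAAAAAAAAAAAAAAAA
k=5  AAAAAAAAAAAAAAAAAAAAAAAAAAAAAAAAAAAAAAAAAAAAAAAAAAAAAAAAAA…AAAAAAAAAAAAAAAAAAAAAAAAAAAAAAAAAAAAAAAAAAAAAAAAAAAAAAAAAA  (len 162)
k=6  AAAAAAAAAAAAAAAAAAAAAAAAAAAAAAAAAAAAAAAAAAAAAAAAAAAAAAAAAA…AAAAAAAAAAAAAAAAAAAAAAAAAAAAAAAAAAAAAAAAAAAAAAAAAAAAAAAAAA  (len 486)
k=7  AAAAAAAAAAAAAAAAAAAAAAAAAAAAAAAAAAAAAAAAAAAAAAAAAAAAAAAAAA…AAAAAAAAAAAAAAAAAAAAAAAAAAAAAAAAAAAAAAAAAAAAAAAAAAAAAAAAAA  (len 1458)
k=8  AAAAAAAAAAAAAAAAAAAAAAAAAAAAAAAAAAAAAAAAAAAAAAAAAAAAAAAAAA…AAAAAAAAAAAAAAAAAAAAAAAAAAAAAAAAAAAAAAAAAAAAAAAAAAAAAAAAAA  (len 4374)

4374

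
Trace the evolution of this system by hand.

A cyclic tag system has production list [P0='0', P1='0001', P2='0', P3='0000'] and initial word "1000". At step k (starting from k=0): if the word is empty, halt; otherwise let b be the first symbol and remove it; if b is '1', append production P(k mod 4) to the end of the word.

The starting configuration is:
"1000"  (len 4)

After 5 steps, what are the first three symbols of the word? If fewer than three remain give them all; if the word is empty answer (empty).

(empty)

step 0: "1000"  (len 4)
step 1: "0000"  (len 4)
step 2: "000"  (len 3)
step 3: "00"  (len 2)
step 4: "0"  (len 1)
step 5: (halted — word empty)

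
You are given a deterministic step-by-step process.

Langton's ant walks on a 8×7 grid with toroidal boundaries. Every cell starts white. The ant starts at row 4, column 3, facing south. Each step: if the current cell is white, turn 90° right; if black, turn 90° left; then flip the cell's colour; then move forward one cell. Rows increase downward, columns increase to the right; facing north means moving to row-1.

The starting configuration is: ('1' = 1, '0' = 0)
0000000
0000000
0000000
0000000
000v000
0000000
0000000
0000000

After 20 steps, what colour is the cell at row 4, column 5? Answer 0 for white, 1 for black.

t=0: 0000000
0000000
0000000
0000000
000v000
0000000
0000000
0000000
t=1: 0000000
0000000
0000000
0000000
00<1000
0000000
0000000
0000000
t=2: 0000000
0000000
0000000
00^0000
0011000
0000000
0000000
0000000
t=3: 0000000
0000000
0000000
001>000
0011000
0000000
0000000
0000000
t=4: 0000000
0000000
0000000
0011000
001v000
0000000
0000000
0000000
t=5: 0000000
0000000
0000000
0011000
0010>00
0000000
0000000
0000000
t=6: 0000000
0000000
0000000
0011000
0010100
0000v00
0000000
0000000
t=7: 0000000
0000000
0000000
0011000
0010100
000<100
0000000
0000000
t=8: 0000000
0000000
0000000
0011000
001^100
0001100
0000000
0000000
t=9: 0000000
0000000
0000000
0011000
0011>00
0001100
0000000
0000000
t=10: 0000000
0000000
0000000
0011^00
0011000
0001100
0000000
0000000
t=11: 0000000
0000000
0000000
00111>0
0011000
0001100
0000000
0000000
t=12: 0000000
0000000
0000000
0011110
00110v0
0001100
0000000
0000000
t=13: 0000000
0000000
0000000
0011110
0011<10
0001100
0000000
0000000
t=14: 0000000
0000000
0000000
0011^10
0011110
0001100
0000000
0000000
t=15: 0000000
0000000
0000000
001<010
0011110
0001100
0000000
0000000
t=16: 0000000
0000000
0000000
0010010
001v110
0001100
0000000
0000000
t=17: 0000000
0000000
0000000
0010010
0010>10
0001100
0000000
0000000
t=18: 0000000
0000000
0000000
0010^10
0010010
0001100
0000000
0000000
t=19: 0000000
0000000
0000000
00101>0
0010010
0001100
0000000
0000000
t=20: 0000000
0000000
00000^0
0010100
0010010
0001100
0000000
0000000

1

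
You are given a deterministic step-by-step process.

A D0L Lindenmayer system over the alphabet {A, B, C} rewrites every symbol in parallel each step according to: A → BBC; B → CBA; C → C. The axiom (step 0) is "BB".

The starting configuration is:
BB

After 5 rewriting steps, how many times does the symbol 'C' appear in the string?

gen 0: BB
gen 1: CBACBA
gen 2: CCBABBCCCBABBC
gen 3: CCCBABBCCBACBACCCCBABBCCBACBAC
gen 4: CCCCBABBCCBACBACCCBABBCCCBABBCCCCCCBABBCCBACBACCCBABBCCCBABBCC
gen 5: CCCCCBABBCCBACBACCCBABBCCCBABBCCCCCBABBCCBACBACCCCBABBCCBA…BABBCCBACBACCCBABBCCCBABBCCCCCBABBCCBACBACCCCBABBCCBACBACC  (len 126)

62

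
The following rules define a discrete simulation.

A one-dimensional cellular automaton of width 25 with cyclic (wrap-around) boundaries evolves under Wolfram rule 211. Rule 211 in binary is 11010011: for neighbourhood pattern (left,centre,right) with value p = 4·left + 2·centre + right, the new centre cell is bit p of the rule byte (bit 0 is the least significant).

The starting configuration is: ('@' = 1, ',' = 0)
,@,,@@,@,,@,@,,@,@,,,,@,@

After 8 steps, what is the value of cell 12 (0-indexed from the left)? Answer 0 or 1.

[0] ,@,,@@,@,,@,@,,@,@,,,,@,@
[1] ,,@@,@,,@@,,,@@,,,@@@@,,,
[2] @@,@,,@@,@@@@,@@@@,@@@@@@
[3] @@,,@@,@,,@@@,,@@@,,@@@@@
[4] @@@@,@,,@@,@@@@,@@@@,@@@@
[5] @@@@,,@@,@,,@@@,,@@@,,@@@
[6] @@@@@@,@,,@@,@@@@,@@@@,@@
[7] @@@@@@,,@@,@,,@@@,,@@@,,@
[8] @@@@@@@@,@,,@@,@@@@,@@@@,

1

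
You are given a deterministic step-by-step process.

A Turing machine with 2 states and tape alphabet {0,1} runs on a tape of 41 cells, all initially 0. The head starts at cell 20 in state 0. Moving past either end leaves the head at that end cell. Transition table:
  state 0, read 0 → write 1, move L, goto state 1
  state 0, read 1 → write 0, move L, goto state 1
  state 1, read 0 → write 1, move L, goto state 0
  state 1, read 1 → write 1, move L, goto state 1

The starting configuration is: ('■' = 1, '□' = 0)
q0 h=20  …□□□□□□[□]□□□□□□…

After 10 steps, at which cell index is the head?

0) q0 h=20  …□□□□□□[□]□□□□□□…
1) q1 h=19  …□□□□□□[□]■□□□□□…
2) q0 h=18  …□□□□□□[□]■■□□□□…
3) q1 h=17  …□□□□□□[□]■■■□□□…
4) q0 h=16  …□□□□□□[□]■■■■□□…
5) q1 h=15  …□□□□□□[□]■■■■■□…
6) q0 h=14  …□□□□□□[□]■■■■■■…
7) q1 h=13  …□□□□□□[□]■■■■■■…
8) q0 h=12  …□□□□□□[□]■■■■■■…
9) q1 h=11  …□□□□□□[□]■■■■■■…
10) q0 h=10  …□□□□□□[□]■■■■■■…

10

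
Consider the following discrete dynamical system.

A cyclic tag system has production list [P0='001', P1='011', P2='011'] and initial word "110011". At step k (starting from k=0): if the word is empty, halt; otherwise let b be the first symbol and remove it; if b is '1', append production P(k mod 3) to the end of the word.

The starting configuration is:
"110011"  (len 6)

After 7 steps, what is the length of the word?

11

t=0: "110011"  (len 6)
t=1: "10011001"  (len 8)
t=2: "0011001011"  (len 10)
t=3: "011001011"  (len 9)
t=4: "11001011"  (len 8)
t=5: "1001011011"  (len 10)
t=6: "001011011011"  (len 12)
t=7: "01011011011"  (len 11)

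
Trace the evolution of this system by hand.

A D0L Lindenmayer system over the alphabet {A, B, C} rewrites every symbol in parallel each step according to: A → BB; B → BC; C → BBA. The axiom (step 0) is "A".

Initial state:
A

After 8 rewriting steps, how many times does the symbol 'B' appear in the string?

step 0: A
step 1: BB
step 2: BCBC
step 3: BCBBABCBBA
step 4: BCBBABCBCBBBCBBABCBCBB
step 5: BCBBABCBCBBBCBBABCBBABCBCBCBBABCBCBBBCBBABCBBABCBC
step 6: BCBBABCBCBBBCBBABCBBABCBCBCBBABCBCBBBCBBABCBCBBBCBBABCBBABCBBABCBCBBBCBBABCBBABCBCBCBBABCBCBBBCBBABCBCBBBCBBABCBBA
step 7: BCBBABCBCBBBCBBABCBBABCBCBCBBABCBCBBBCBBABCBCBBBCBBABCBBAB…BABCBBABCBCBCBBABCBCBBBCBBABCBBABCBCBCBBABCBCBBBCBBABCBCBB  (len 258)
step 8: BCBBABCBCBBBCBBABCBBABCBCBCBBABCBCBBBCBBABCBCBBBCBBABCBBAB…BBABCBBABCBBABCBCBBBCBBABCBBABCBCBCBBABCBCBBBCBBABCBBABCBC  (len 586)

358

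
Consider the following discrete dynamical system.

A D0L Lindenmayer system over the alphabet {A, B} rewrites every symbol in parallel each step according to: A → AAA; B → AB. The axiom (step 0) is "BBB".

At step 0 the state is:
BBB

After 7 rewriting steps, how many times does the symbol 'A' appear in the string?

3279

[0] BBB
[1] ABABAB
[2] AAAABAAAABAAAAB
[3] AAAAAAAAAAAAABAAAAAAAAAAAAABAAAAAAAAAAAAAB
[4] AAAAAAAAAAAAAAAAAAAAAAAAAAAAAAAAAAAAAAAABAAAAAAAAAAAAAAAAA…AAAAAAAAAAAAAAAABAAAAAAAAAAAAAAAAAAAAAAAAAAAAAAAAAAAAAAAAB  (len 123)
[5] AAAAAAAAAAAAAAAAAAAAAAAAAAAAAAAAAAAAAAAAAAAAAAAAAAAAAAAAAA…AAAAAAAAAAAAAAAAAAAAAAAAAAAAAAAAAAAAAAAAAAAAAAAAAAAAAAAAAB  (len 366)
[6] AAAAAAAAAAAAAAAAAAAAAAAAAAAAAAAAAAAAAAAAAAAAAAAAAAAAAAAAAA…AAAAAAAAAAAAAAAAAAAAAAAAAAAAAAAAAAAAAAAAAAAAAAAAAAAAAAAAAB  (len 1095)
[7] AAAAAAAAAAAAAAAAAAAAAAAAAAAAAAAAAAAAAAAAAAAAAAAAAAAAAAAAAA…AAAAAAAAAAAAAAAAAAAAAAAAAAAAAAAAAAAAAAAAAAAAAAAAAAAAAAAAAB  (len 3282)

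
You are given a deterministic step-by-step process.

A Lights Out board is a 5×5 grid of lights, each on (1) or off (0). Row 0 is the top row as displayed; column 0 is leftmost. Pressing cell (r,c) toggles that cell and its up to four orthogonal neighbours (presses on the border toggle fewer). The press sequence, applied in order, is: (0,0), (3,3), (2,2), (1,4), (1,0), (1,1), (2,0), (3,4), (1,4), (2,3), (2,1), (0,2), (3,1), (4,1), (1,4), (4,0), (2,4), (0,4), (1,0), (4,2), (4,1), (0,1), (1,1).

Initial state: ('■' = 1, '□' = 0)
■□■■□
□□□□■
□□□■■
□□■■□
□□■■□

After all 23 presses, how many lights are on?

0) ■□■■□
□□□□■
□□□■■
□□■■□
□□■■□
1) □■■■□
■□□□■
□□□■■
□□■■□
□□■■□
2) □■■■□
■□□□■
□□□□■
□□□□■
□□■□□
3) □■■■□
■□■□■
□■■■■
□□■□■
□□■□□
4) □■■■■
■□■■□
□■■■□
□□■□■
□□■□□
5) ■■■■■
□■■■□
■■■■□
□□■□■
□□■□□
6) ■□■■■
■□□■□
■□■■□
□□■□■
□□■□□
7) ■□■■■
□□□■□
□■■■□
■□■□■
□□■□□
8) ■□■■■
□□□■□
□■■■■
■□■■□
□□■□■
9) ■□■■□
□□□□■
□■■■□
■□■■□
□□■□■
10) ■□■■□
□□□■■
□■□□■
■□■□□
□□■□■
11) ■□■■□
□■□■■
■□■□■
■■■□□
□□■□■
12) ■■□□□
□■■■■
■□■□■
■■■□□
□□■□■
13) ■■□□□
□■■■■
■■■□■
□□□□□
□■■□■
14) ■■□□□
□■■■■
■■■□■
□■□□□
■□□□■
15) ■■□□■
□■■□□
■■■□□
□■□□□
■□□□■
16) ■■□□■
□■■□□
■■■□□
■■□□□
□■□□■
17) ■■□□■
□■■□■
■■■■■
■■□□■
□■□□■
18) ■■□■□
□■■□□
■■■■■
■■□□■
□■□□■
19) □■□■□
■□■□□
□■■■■
■■□□■
□■□□■
20) □■□■□
■□■□□
□■■■■
■■■□■
□□■■■
21) □■□■□
■□■□□
□■■■■
■□■□■
■■□■■
22) ■□■■□
■■■□□
□■■■■
■□■□■
■■□■■
23) ■■■■□
□□□□□
□□■■■
■□■□■
■■□■■

14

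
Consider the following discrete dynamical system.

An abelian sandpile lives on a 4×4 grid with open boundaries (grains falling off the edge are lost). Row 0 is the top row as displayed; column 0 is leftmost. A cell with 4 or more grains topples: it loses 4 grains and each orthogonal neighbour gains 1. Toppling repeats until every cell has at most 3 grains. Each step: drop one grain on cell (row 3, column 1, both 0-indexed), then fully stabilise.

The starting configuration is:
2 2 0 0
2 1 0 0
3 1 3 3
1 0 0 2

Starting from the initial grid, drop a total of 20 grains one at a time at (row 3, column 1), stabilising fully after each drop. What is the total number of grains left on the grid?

[0] 2 2 0 0
2 1 0 0
3 1 3 3
1 0 0 2
[1] 2 2 0 0
2 1 0 0
3 1 3 3
1 1 0 2
[2] 2 2 0 0
2 1 0 0
3 1 3 3
1 2 0 2
[3] 2 2 0 0
2 1 0 0
3 1 3 3
1 3 0 2
[4] 2 2 0 0
2 1 0 0
3 2 3 3
2 0 1 2
[5] 2 2 0 0
2 1 0 0
3 2 3 3
2 1 1 2
[6] 2 2 0 0
2 1 0 0
3 2 3 3
2 2 1 2
[7] 2 2 0 0
2 1 0 0
3 2 3 3
2 3 1 2
[8] 2 2 0 0
2 1 0 0
3 3 3 3
3 0 2 2
[9] 2 2 0 0
2 1 0 0
3 3 3 3
3 1 2 2
[10] 2 2 0 0
2 1 0 0
3 3 3 3
3 2 2 2
[11] 2 2 0 0
2 1 0 0
3 3 3 3
3 3 2 2
[12] 2 2 0 0
3 2 1 1
1 2 2 1
1 3 1 0
[13] 2 2 0 0
3 2 1 1
1 3 2 1
2 0 2 0
[14] 2 2 0 0
3 2 1 1
1 3 2 1
2 1 2 0
[15] 2 2 0 0
3 2 1 1
1 3 2 1
2 2 2 0
[16] 2 2 0 0
3 2 1 1
1 3 2 1
2 3 2 0
[17] 2 2 0 0
3 3 1 1
2 0 3 1
3 1 3 0
[18] 2 2 0 0
3 3 1 1
2 0 3 1
3 2 3 0
[19] 2 2 0 0
3 3 1 1
2 0 3 1
3 3 3 0
[20] 2 2 0 0
3 3 2 1
3 2 0 2
0 2 1 1

24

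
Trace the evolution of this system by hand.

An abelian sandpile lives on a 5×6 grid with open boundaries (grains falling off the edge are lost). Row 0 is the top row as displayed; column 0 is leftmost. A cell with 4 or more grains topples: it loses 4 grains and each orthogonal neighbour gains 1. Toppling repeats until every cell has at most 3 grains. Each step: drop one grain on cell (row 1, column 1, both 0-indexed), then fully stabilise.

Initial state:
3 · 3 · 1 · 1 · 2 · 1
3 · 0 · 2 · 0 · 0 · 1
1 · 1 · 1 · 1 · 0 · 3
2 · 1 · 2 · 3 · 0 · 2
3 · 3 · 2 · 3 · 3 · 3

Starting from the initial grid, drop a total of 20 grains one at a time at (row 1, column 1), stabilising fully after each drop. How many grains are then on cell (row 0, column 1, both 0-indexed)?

1

step 0: 3 · 3 · 1 · 1 · 2 · 1
3 · 0 · 2 · 0 · 0 · 1
1 · 1 · 1 · 1 · 0 · 3
2 · 1 · 2 · 3 · 0 · 2
3 · 3 · 2 · 3 · 3 · 3
step 1: 3 · 3 · 1 · 1 · 2 · 1
3 · 1 · 2 · 0 · 0 · 1
1 · 1 · 1 · 1 · 0 · 3
2 · 1 · 2 · 3 · 0 · 2
3 · 3 · 2 · 3 · 3 · 3
step 2: 3 · 3 · 1 · 1 · 2 · 1
3 · 2 · 2 · 0 · 0 · 1
1 · 1 · 1 · 1 · 0 · 3
2 · 1 · 2 · 3 · 0 · 2
3 · 3 · 2 · 3 · 3 · 3
step 3: 3 · 3 · 1 · 1 · 2 · 1
3 · 3 · 2 · 0 · 0 · 1
1 · 1 · 1 · 1 · 0 · 3
2 · 1 · 2 · 3 · 0 · 2
3 · 3 · 2 · 3 · 3 · 3
step 4: 1 · 1 · 2 · 1 · 2 · 1
1 · 2 · 3 · 0 · 0 · 1
2 · 2 · 1 · 1 · 0 · 3
2 · 1 · 2 · 3 · 0 · 2
3 · 3 · 2 · 3 · 3 · 3
step 5: 1 · 1 · 2 · 1 · 2 · 1
1 · 3 · 3 · 0 · 0 · 1
2 · 2 · 1 · 1 · 0 · 3
2 · 1 · 2 · 3 · 0 · 2
3 · 3 · 2 · 3 · 3 · 3
step 6: 1 · 2 · 3 · 1 · 2 · 1
2 · 1 · 0 · 1 · 0 · 1
2 · 3 · 2 · 1 · 0 · 3
2 · 1 · 2 · 3 · 0 · 2
3 · 3 · 2 · 3 · 3 · 3
step 7: 1 · 2 · 3 · 1 · 2 · 1
2 · 2 · 0 · 1 · 0 · 1
2 · 3 · 2 · 1 · 0 · 3
2 · 1 · 2 · 3 · 0 · 2
3 · 3 · 2 · 3 · 3 · 3
step 8: 1 · 2 · 3 · 1 · 2 · 1
2 · 3 · 0 · 1 · 0 · 1
2 · 3 · 2 · 1 · 0 · 3
2 · 1 · 2 · 3 · 0 · 2
3 · 3 · 2 · 3 · 3 · 3
step 9: 1 · 3 · 3 · 1 · 2 · 1
3 · 1 · 1 · 1 · 0 · 1
3 · 0 · 3 · 1 · 0 · 3
2 · 2 · 2 · 3 · 0 · 2
3 · 3 · 2 · 3 · 3 · 3
step 10: 1 · 3 · 3 · 1 · 2 · 1
3 · 2 · 1 · 1 · 0 · 1
3 · 0 · 3 · 1 · 0 · 3
2 · 2 · 2 · 3 · 0 · 2
3 · 3 · 2 · 3 · 3 · 3
step 11: 1 · 3 · 3 · 1 · 2 · 1
3 · 3 · 1 · 1 · 0 · 1
3 · 0 · 3 · 1 · 0 · 3
2 · 2 · 2 · 3 · 0 · 2
3 · 3 · 2 · 3 · 3 · 3
step 12: 3 · 1 · 0 · 2 · 2 · 1
1 · 2 · 3 · 1 · 0 · 1
0 · 2 · 3 · 1 · 0 · 3
3 · 2 · 2 · 3 · 0 · 2
3 · 3 · 2 · 3 · 3 · 3
step 13: 3 · 1 · 0 · 2 · 2 · 1
1 · 3 · 3 · 1 · 0 · 1
0 · 2 · 3 · 1 · 0 · 3
3 · 2 · 2 · 3 · 0 · 2
3 · 3 · 2 · 3 · 3 · 3
step 14: 3 · 2 · 1 · 2 · 2 · 1
2 · 2 · 1 · 2 · 0 · 1
1 · 0 · 1 · 2 · 0 · 3
3 · 3 · 3 · 3 · 0 · 2
3 · 3 · 2 · 3 · 3 · 3
step 15: 3 · 2 · 1 · 2 · 2 · 1
2 · 3 · 1 · 2 · 0 · 1
1 · 0 · 1 · 2 · 0 · 3
3 · 3 · 3 · 3 · 0 · 2
3 · 3 · 2 · 3 · 3 · 3
step 16: 3 · 3 · 1 · 2 · 2 · 1
3 · 0 · 2 · 2 · 0 · 1
1 · 1 · 1 · 2 · 0 · 3
3 · 3 · 3 · 3 · 0 · 2
3 · 3 · 2 · 3 · 3 · 3
step 17: 3 · 3 · 1 · 2 · 2 · 1
3 · 1 · 2 · 2 · 0 · 1
1 · 1 · 1 · 2 · 0 · 3
3 · 3 · 3 · 3 · 0 · 2
3 · 3 · 2 · 3 · 3 · 3
step 18: 3 · 3 · 1 · 2 · 2 · 1
3 · 2 · 2 · 2 · 0 · 1
1 · 1 · 1 · 2 · 0 · 3
3 · 3 · 3 · 3 · 0 · 2
3 · 3 · 2 · 3 · 3 · 3
step 19: 3 · 3 · 1 · 2 · 2 · 1
3 · 3 · 2 · 2 · 0 · 1
1 · 1 · 1 · 2 · 0 · 3
3 · 3 · 3 · 3 · 0 · 2
3 · 3 · 2 · 3 · 3 · 3
step 20: 1 · 1 · 2 · 2 · 2 · 1
1 · 2 · 3 · 2 · 0 · 1
2 · 2 · 1 · 2 · 0 · 3
3 · 3 · 3 · 3 · 0 · 2
3 · 3 · 2 · 3 · 3 · 3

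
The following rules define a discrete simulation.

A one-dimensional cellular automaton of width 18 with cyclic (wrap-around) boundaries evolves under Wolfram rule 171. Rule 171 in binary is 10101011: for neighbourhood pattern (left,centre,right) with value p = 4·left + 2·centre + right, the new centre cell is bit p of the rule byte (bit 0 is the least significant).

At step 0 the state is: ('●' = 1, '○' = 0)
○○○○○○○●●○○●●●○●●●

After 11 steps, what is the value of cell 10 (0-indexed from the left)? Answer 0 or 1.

t=0: ○○○○○○○●●○○●●●○●●●
t=1: ○●●●●●●●○○●●●○●●●○
t=2: ●●●●●●●○○●●●○●●●○○
t=3: ●●●●●●○○●●●○●●●○○●
t=4: ●●●●●○○●●●○●●●○○●●
t=5: ●●●●○○●●●○●●●○○●●●
t=6: ●●●○○●●●○●●●○○●●●●
t=7: ●●○○●●●○●●●○○●●●●●
t=8: ●○○●●●○●●●○○●●●●●●
t=9: ○○●●●○●●●○○●●●●●●●
t=10: ○●●●○●●●○○●●●●●●●○
t=11: ●●●○●●●○○●●●●●●●○○

1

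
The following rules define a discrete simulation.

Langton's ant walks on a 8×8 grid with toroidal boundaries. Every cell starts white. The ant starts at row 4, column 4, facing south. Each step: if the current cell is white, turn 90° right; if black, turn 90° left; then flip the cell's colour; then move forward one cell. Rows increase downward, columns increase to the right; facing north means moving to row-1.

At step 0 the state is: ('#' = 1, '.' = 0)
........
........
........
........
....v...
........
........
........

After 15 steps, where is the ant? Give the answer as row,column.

3,4

t=0: ........
........
........
........
....v...
........
........
........
t=1: ........
........
........
........
...<#...
........
........
........
t=2: ........
........
........
...^....
...##...
........
........
........
t=3: ........
........
........
...#>...
...##...
........
........
........
t=4: ........
........
........
...##...
...#v...
........
........
........
t=5: ........
........
........
...##...
...#.>..
........
........
........
t=6: ........
........
........
...##...
...#.#..
.....v..
........
........
t=7: ........
........
........
...##...
...#.#..
....<#..
........
........
t=8: ........
........
........
...##...
...#^#..
....##..
........
........
t=9: ........
........
........
...##...
...##>..
....##..
........
........
t=10: ........
........
........
...##^..
...##...
....##..
........
........
t=11: ........
........
........
...###>.
...##...
....##..
........
........
t=12: ........
........
........
...####.
...##.v.
....##..
........
........
t=13: ........
........
........
...####.
...##<#.
....##..
........
........
t=14: ........
........
........
...##^#.
...####.
....##..
........
........
t=15: ........
........
........
...#<.#.
...####.
....##..
........
........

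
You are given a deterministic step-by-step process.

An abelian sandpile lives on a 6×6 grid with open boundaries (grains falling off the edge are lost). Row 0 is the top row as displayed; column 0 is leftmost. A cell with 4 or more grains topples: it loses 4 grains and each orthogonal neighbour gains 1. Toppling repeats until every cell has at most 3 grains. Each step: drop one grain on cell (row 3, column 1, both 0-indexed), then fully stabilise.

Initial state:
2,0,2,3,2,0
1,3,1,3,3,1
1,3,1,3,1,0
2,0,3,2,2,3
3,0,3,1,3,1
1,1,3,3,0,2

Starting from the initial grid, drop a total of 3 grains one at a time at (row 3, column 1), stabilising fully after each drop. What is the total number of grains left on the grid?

step 0: 2,0,2,3,2,0
1,3,1,3,3,1
1,3,1,3,1,0
2,0,3,2,2,3
3,0,3,1,3,1
1,1,3,3,0,2
step 1: 2,0,2,3,2,0
1,3,1,3,3,1
1,3,1,3,1,0
2,1,3,2,2,3
3,0,3,1,3,1
1,1,3,3,0,2
step 2: 2,0,2,3,2,0
1,3,1,3,3,1
1,3,1,3,1,0
2,2,3,2,2,3
3,0,3,1,3,1
1,1,3,3,0,2
step 3: 2,0,2,3,2,0
1,3,1,3,3,1
1,3,1,3,1,0
2,3,3,2,2,3
3,0,3,1,3,1
1,1,3,3,0,2

66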